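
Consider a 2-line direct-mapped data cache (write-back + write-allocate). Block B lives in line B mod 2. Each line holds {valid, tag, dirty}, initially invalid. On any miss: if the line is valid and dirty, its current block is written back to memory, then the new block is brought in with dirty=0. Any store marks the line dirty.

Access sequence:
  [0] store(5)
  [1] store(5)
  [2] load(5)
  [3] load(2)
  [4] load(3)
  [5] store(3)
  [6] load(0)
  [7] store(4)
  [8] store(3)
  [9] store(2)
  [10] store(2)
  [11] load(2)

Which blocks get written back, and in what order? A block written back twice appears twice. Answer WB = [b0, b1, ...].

WB = [5, 4]

  0 | W B5 → L1 miss [D]
  1 | W B5 → L1 hit [D]
  2 | R B5 → L1 hit [D]
  3 | R B2 → L0 miss [-]
  4 | R B3 → L1 miss wb→B5 [-]
  5 | W B3 → L1 hit [D]
  6 | R B0 → L0 miss [-]
  7 | W B4 → L0 miss [D]
  8 | W B3 → L1 hit [D]
  9 | W B2 → L0 miss wb→B4 [D]
  10 | W B2 → L0 hit [D]
  11 | R B2 → L0 hit [D]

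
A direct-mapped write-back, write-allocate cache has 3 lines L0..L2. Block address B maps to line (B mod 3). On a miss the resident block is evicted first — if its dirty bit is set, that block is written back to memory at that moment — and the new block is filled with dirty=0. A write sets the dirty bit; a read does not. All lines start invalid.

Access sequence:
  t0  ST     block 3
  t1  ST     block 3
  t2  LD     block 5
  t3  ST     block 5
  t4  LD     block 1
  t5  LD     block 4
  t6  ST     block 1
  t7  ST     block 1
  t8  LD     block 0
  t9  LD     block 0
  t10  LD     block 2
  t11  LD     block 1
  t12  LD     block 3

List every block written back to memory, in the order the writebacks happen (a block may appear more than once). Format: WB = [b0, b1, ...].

0: W B3 -> L0 miss  d=D]
1: W B3 -> L0 hit  d=D]
2: R B5 -> L2 miss  d=-]
3: W B5 -> L2 hit  d=D]
4: R B1 -> L1 miss  d=-]
5: R B4 -> L1 miss  d=-]
6: W B1 -> L1 miss  d=D]
7: W B1 -> L1 hit  d=D]
8: R B0 -> L0 miss wb->B3  d=-]
9: R B0 -> L0 hit  d=-]
10: R B2 -> L2 miss wb->B5  d=-]
11: R B1 -> L1 hit  d=D]
12: R B3 -> L0 miss  d=-]

WB = [3, 5]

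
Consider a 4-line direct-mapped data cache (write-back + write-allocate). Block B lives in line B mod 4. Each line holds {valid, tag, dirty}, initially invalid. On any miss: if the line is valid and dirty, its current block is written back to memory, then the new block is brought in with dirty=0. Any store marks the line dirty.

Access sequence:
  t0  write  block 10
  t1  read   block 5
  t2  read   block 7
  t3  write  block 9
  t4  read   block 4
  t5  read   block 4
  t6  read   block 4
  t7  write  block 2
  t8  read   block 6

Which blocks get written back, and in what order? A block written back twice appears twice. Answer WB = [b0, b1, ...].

WB = [10, 2]

0: W B10 -> L2 miss  d=D]
1: R B5 -> L1 miss  d=-]
2: R B7 -> L3 miss  d=-]
3: W B9 -> L1 miss  d=D]
4: R B4 -> L0 miss  d=-]
5: R B4 -> L0 hit  d=-]
6: R B4 -> L0 hit  d=-]
7: W B2 -> L2 miss wb->B10  d=D]
8: R B6 -> L2 miss wb->B2  d=-]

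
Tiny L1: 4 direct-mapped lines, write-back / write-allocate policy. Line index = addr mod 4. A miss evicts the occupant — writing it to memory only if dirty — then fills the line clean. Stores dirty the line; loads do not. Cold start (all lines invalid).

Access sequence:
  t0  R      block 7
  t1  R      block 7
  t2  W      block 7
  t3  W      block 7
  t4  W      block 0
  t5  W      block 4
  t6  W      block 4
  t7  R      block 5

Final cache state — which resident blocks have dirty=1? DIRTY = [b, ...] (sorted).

0: R B7 → L3 miss [-]
1: R B7 → L3 hit [-]
2: W B7 → L3 hit [D]
3: W B7 → L3 hit [D]
4: W B0 → L0 miss [D]
5: W B4 → L0 miss wb→B0 [D]
6: W B4 → L0 hit [D]
7: R B5 → L1 miss [-]

DIRTY = [4, 7]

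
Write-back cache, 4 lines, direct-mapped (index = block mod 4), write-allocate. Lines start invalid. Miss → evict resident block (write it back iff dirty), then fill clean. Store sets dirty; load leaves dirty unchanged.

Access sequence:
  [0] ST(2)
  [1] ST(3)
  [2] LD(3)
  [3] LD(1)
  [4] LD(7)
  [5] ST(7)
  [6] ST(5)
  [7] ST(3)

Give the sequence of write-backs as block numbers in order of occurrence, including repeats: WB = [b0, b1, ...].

WB = [3, 7]

  0 | W B2 → L2 miss [D]
  1 | W B3 → L3 miss [D]
  2 | R B3 → L3 hit [D]
  3 | R B1 → L1 miss [-]
  4 | R B7 → L3 miss wb→B3 [-]
  5 | W B7 → L3 hit [D]
  6 | W B5 → L1 miss [D]
  7 | W B3 → L3 miss wb→B7 [D]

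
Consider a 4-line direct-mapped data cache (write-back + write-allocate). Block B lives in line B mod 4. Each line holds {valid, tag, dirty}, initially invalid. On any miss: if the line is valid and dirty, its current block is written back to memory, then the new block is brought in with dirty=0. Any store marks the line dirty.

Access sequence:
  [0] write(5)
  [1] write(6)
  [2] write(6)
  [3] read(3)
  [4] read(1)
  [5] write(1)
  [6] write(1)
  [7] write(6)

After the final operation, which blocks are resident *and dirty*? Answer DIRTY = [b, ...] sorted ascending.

0: W B5 → L1 miss [D]
1: W B6 → L2 miss [D]
2: W B6 → L2 hit [D]
3: R B3 → L3 miss [-]
4: R B1 → L1 miss wb→B5 [-]
5: W B1 → L1 hit [D]
6: W B1 → L1 hit [D]
7: W B6 → L2 hit [D]

DIRTY = [1, 6]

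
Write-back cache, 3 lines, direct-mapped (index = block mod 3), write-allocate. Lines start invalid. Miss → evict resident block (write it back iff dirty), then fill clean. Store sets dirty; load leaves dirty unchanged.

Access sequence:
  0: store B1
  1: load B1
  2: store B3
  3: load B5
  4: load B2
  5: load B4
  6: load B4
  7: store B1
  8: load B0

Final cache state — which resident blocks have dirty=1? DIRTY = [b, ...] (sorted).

DIRTY = [1]

0: W B1 → L1 miss [D]
1: R B1 → L1 hit [D]
2: W B3 → L0 miss [D]
3: R B5 → L2 miss [-]
4: R B2 → L2 miss [-]
5: R B4 → L1 miss wb→B1 [-]
6: R B4 → L1 hit [-]
7: W B1 → L1 miss [D]
8: R B0 → L0 miss wb→B3 [-]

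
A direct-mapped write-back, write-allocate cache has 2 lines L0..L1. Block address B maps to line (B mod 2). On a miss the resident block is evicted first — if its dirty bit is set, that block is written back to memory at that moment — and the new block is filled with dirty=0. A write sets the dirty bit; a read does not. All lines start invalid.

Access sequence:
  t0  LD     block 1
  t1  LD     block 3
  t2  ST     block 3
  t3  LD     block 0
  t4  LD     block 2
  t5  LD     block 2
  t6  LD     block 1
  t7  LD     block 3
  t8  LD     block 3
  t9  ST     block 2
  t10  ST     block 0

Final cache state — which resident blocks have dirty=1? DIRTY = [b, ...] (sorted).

DIRTY = [0]

0: R B1 -> L1 miss  d=-]
1: R B3 -> L1 miss  d=-]
2: W B3 -> L1 hit  d=D]
3: R B0 -> L0 miss  d=-]
4: R B2 -> L0 miss  d=-]
5: R B2 -> L0 hit  d=-]
6: R B1 -> L1 miss wb->B3  d=-]
7: R B3 -> L1 miss  d=-]
8: R B3 -> L1 hit  d=-]
9: W B2 -> L0 hit  d=D]
10: W B0 -> L0 miss wb->B2  d=D]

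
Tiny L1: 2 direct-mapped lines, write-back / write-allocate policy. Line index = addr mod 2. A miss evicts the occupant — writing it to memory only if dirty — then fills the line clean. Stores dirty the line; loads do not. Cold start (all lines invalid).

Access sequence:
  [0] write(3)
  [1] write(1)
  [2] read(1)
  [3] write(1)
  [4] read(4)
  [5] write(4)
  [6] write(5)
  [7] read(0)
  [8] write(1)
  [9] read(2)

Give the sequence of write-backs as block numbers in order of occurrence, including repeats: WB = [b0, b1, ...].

0: W B3 -> L1 miss  d=D]
1: W B1 -> L1 miss wb->B3  d=D]
2: R B1 -> L1 hit  d=D]
3: W B1 -> L1 hit  d=D]
4: R B4 -> L0 miss  d=-]
5: W B4 -> L0 hit  d=D]
6: W B5 -> L1 miss wb->B1  d=D]
7: R B0 -> L0 miss wb->B4  d=-]
8: W B1 -> L1 miss wb->B5  d=D]
9: R B2 -> L0 miss  d=-]

WB = [3, 1, 4, 5]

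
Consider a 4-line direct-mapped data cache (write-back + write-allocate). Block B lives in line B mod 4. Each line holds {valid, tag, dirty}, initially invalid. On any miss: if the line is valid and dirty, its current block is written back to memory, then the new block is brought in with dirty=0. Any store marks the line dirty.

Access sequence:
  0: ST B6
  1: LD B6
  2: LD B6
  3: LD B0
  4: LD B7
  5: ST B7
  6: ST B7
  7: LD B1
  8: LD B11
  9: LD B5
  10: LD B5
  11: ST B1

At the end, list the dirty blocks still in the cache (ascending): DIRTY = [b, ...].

0: W B6 → L2 miss [D]
1: R B6 → L2 hit [D]
2: R B6 → L2 hit [D]
3: R B0 → L0 miss [-]
4: R B7 → L3 miss [-]
5: W B7 → L3 hit [D]
6: W B7 → L3 hit [D]
7: R B1 → L1 miss [-]
8: R B11 → L3 miss wb→B7 [-]
9: R B5 → L1 miss [-]
10: R B5 → L1 hit [-]
11: W B1 → L1 miss [D]

DIRTY = [1, 6]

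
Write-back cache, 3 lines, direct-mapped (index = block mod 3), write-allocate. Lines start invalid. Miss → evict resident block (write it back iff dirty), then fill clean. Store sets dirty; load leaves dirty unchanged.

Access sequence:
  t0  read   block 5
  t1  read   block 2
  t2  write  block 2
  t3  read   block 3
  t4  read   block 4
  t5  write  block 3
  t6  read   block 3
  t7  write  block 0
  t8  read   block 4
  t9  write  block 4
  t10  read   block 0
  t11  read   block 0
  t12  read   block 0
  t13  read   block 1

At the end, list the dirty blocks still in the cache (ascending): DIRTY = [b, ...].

DIRTY = [0, 2]

0: R B5 -> L2 miss  d=-]
1: R B2 -> L2 miss  d=-]
2: W B2 -> L2 hit  d=D]
3: R B3 -> L0 miss  d=-]
4: R B4 -> L1 miss  d=-]
5: W B3 -> L0 hit  d=D]
6: R B3 -> L0 hit  d=D]
7: W B0 -> L0 miss wb->B3  d=D]
8: R B4 -> L1 hit  d=-]
9: W B4 -> L1 hit  d=D]
10: R B0 -> L0 hit  d=D]
11: R B0 -> L0 hit  d=D]
12: R B0 -> L0 hit  d=D]
13: R B1 -> L1 miss wb->B4  d=-]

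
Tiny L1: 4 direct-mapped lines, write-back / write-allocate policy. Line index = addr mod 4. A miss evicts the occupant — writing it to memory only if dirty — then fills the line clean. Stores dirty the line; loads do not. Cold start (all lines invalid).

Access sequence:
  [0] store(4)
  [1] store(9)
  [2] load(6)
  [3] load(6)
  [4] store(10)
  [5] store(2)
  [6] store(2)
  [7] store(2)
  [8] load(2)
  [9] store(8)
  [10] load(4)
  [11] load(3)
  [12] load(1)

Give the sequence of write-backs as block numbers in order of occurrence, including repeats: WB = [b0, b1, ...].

WB = [10, 4, 8, 9]

0: W B4 -> L0 miss  d=D]
1: W B9 -> L1 miss  d=D]
2: R B6 -> L2 miss  d=-]
3: R B6 -> L2 hit  d=-]
4: W B10 -> L2 miss  d=D]
5: W B2 -> L2 miss wb->B10  d=D]
6: W B2 -> L2 hit  d=D]
7: W B2 -> L2 hit  d=D]
8: R B2 -> L2 hit  d=D]
9: W B8 -> L0 miss wb->B4  d=D]
10: R B4 -> L0 miss wb->B8  d=-]
11: R B3 -> L3 miss  d=-]
12: R B1 -> L1 miss wb->B9  d=-]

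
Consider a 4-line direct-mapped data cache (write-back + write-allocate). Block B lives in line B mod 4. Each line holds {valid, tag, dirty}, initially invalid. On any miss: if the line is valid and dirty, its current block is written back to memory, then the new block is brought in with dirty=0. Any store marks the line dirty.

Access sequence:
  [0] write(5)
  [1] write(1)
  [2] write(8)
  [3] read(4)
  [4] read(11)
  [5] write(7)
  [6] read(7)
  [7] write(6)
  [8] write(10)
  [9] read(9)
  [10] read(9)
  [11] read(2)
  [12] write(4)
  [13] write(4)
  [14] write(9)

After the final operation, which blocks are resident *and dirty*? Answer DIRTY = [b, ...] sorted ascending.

0: W B5 → L1 miss [D]
1: W B1 → L1 miss wb→B5 [D]
2: W B8 → L0 miss [D]
3: R B4 → L0 miss wb→B8 [-]
4: R B11 → L3 miss [-]
5: W B7 → L3 miss [D]
6: R B7 → L3 hit [D]
7: W B6 → L2 miss [D]
8: W B10 → L2 miss wb→B6 [D]
9: R B9 → L1 miss wb→B1 [-]
10: R B9 → L1 hit [-]
11: R B2 → L2 miss wb→B10 [-]
12: W B4 → L0 hit [D]
13: W B4 → L0 hit [D]
14: W B9 → L1 hit [D]

DIRTY = [4, 7, 9]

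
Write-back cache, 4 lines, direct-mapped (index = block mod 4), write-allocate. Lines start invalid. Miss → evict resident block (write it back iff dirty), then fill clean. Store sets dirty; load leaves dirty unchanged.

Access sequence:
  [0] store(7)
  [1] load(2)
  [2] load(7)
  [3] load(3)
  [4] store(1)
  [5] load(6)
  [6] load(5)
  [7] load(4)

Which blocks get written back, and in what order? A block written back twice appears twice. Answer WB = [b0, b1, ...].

WB = [7, 1]

0: W B7 -> L3 miss  d=D]
1: R B2 -> L2 miss  d=-]
2: R B7 -> L3 hit  d=D]
3: R B3 -> L3 miss wb->B7  d=-]
4: W B1 -> L1 miss  d=D]
5: R B6 -> L2 miss  d=-]
6: R B5 -> L1 miss wb->B1  d=-]
7: R B4 -> L0 miss  d=-]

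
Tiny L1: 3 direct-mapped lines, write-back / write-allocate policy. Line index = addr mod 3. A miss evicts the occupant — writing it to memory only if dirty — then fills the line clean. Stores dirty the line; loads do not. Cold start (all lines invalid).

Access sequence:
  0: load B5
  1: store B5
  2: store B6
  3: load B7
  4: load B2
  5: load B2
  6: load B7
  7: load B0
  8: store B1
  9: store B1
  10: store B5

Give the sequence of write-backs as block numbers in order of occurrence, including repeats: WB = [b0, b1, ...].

WB = [5, 6]

0: R B5 → L2 miss [-]
1: W B5 → L2 hit [D]
2: W B6 → L0 miss [D]
3: R B7 → L1 miss [-]
4: R B2 → L2 miss wb→B5 [-]
5: R B2 → L2 hit [-]
6: R B7 → L1 hit [-]
7: R B0 → L0 miss wb→B6 [-]
8: W B1 → L1 miss [D]
9: W B1 → L1 hit [D]
10: W B5 → L2 miss [D]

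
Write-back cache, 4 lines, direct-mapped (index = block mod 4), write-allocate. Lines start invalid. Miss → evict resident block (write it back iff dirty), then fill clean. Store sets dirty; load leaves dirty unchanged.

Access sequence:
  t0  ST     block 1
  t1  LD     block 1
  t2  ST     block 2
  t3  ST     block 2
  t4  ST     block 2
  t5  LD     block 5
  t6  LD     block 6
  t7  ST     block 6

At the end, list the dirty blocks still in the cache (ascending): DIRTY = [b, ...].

  0 | W B1 → L1 miss [D]
  1 | R B1 → L1 hit [D]
  2 | W B2 → L2 miss [D]
  3 | W B2 → L2 hit [D]
  4 | W B2 → L2 hit [D]
  5 | R B5 → L1 miss wb→B1 [-]
  6 | R B6 → L2 miss wb→B2 [-]
  7 | W B6 → L2 hit [D]

DIRTY = [6]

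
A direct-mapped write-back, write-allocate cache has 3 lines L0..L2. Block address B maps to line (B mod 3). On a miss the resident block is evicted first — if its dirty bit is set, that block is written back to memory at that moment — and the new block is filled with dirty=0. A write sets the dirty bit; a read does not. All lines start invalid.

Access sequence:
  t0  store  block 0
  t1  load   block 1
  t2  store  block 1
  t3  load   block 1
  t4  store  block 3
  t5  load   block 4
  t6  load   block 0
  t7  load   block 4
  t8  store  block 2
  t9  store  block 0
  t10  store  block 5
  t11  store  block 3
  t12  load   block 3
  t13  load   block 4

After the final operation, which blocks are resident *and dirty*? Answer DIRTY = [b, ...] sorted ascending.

0: W B0 → L0 miss [D]
1: R B1 → L1 miss [-]
2: W B1 → L1 hit [D]
3: R B1 → L1 hit [D]
4: W B3 → L0 miss wb→B0 [D]
5: R B4 → L1 miss wb→B1 [-]
6: R B0 → L0 miss wb→B3 [-]
7: R B4 → L1 hit [-]
8: W B2 → L2 miss [D]
9: W B0 → L0 hit [D]
10: W B5 → L2 miss wb→B2 [D]
11: W B3 → L0 miss wb→B0 [D]
12: R B3 → L0 hit [D]
13: R B4 → L1 hit [-]

DIRTY = [3, 5]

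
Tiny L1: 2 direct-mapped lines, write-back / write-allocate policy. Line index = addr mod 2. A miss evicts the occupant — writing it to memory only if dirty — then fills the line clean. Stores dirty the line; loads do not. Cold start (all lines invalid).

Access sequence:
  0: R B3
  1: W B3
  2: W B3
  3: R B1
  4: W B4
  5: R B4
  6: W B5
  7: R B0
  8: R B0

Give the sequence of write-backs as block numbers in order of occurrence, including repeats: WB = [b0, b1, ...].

WB = [3, 4]

  0 | R B3 → L1 miss [-]
  1 | W B3 → L1 hit [D]
  2 | W B3 → L1 hit [D]
  3 | R B1 → L1 miss wb→B3 [-]
  4 | W B4 → L0 miss [D]
  5 | R B4 → L0 hit [D]
  6 | W B5 → L1 miss [D]
  7 | R B0 → L0 miss wb→B4 [-]
  8 | R B0 → L0 hit [-]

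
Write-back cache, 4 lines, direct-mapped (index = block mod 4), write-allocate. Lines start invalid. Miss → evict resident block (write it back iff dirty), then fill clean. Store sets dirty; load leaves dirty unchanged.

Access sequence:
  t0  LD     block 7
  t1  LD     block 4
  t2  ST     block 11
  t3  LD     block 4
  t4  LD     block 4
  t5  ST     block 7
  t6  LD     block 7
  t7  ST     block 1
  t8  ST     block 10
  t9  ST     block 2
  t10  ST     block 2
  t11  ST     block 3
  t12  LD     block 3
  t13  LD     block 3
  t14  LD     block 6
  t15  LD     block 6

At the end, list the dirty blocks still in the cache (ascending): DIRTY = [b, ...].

DIRTY = [1, 3]

  0 | R B7 → L3 miss [-]
  1 | R B4 → L0 miss [-]
  2 | W B11 → L3 miss [D]
  3 | R B4 → L0 hit [-]
  4 | R B4 → L0 hit [-]
  5 | W B7 → L3 miss wb→B11 [D]
  6 | R B7 → L3 hit [D]
  7 | W B1 → L1 miss [D]
  8 | W B10 → L2 miss [D]
  9 | W B2 → L2 miss wb→B10 [D]
  10 | W B2 → L2 hit [D]
  11 | W B3 → L3 miss wb→B7 [D]
  12 | R B3 → L3 hit [D]
  13 | R B3 → L3 hit [D]
  14 | R B6 → L2 miss wb→B2 [-]
  15 | R B6 → L2 hit [-]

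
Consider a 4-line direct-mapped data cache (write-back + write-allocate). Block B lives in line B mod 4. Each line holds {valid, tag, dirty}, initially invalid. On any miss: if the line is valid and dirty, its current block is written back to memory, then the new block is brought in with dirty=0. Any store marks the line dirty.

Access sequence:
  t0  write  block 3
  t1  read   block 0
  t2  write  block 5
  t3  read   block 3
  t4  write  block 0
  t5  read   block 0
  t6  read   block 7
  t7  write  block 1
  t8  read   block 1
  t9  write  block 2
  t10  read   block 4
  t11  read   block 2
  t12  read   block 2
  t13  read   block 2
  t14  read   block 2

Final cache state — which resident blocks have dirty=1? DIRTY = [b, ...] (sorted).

0: W B3 -> L3 miss  d=D]
1: R B0 -> L0 miss  d=-]
2: W B5 -> L1 miss  d=D]
3: R B3 -> L3 hit  d=D]
4: W B0 -> L0 hit  d=D]
5: R B0 -> L0 hit  d=D]
6: R B7 -> L3 miss wb->B3  d=-]
7: W B1 -> L1 miss wb->B5  d=D]
8: R B1 -> L1 hit  d=D]
9: W B2 -> L2 miss  d=D]
10: R B4 -> L0 miss wb->B0  d=-]
11: R B2 -> L2 hit  d=D]
12: R B2 -> L2 hit  d=D]
13: R B2 -> L2 hit  d=D]
14: R B2 -> L2 hit  d=D]

DIRTY = [1, 2]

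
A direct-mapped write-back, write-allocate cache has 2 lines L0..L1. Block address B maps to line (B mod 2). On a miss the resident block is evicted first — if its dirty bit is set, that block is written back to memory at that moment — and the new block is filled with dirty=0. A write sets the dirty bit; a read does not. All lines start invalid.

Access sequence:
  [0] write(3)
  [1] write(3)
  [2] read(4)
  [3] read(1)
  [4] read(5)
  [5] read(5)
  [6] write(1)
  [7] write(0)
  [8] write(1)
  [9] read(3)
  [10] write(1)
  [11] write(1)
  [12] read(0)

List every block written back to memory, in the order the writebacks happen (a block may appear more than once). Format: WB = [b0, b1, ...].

0: W B3 -> L1 miss  d=D]
1: W B3 -> L1 hit  d=D]
2: R B4 -> L0 miss  d=-]
3: R B1 -> L1 miss wb->B3  d=-]
4: R B5 -> L1 miss  d=-]
5: R B5 -> L1 hit  d=-]
6: W B1 -> L1 miss  d=D]
7: W B0 -> L0 miss  d=D]
8: W B1 -> L1 hit  d=D]
9: R B3 -> L1 miss wb->B1  d=-]
10: W B1 -> L1 miss  d=D]
11: W B1 -> L1 hit  d=D]
12: R B0 -> L0 hit  d=D]

WB = [3, 1]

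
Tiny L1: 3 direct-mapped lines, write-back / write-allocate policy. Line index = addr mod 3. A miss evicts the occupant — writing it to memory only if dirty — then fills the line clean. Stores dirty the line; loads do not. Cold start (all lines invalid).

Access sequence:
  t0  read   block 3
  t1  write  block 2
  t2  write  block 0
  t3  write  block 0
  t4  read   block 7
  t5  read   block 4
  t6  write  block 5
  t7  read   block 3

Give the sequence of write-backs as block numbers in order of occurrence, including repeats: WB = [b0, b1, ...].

WB = [2, 0]

0: R B3 → L0 miss [-]
1: W B2 → L2 miss [D]
2: W B0 → L0 miss [D]
3: W B0 → L0 hit [D]
4: R B7 → L1 miss [-]
5: R B4 → L1 miss [-]
6: W B5 → L2 miss wb→B2 [D]
7: R B3 → L0 miss wb→B0 [-]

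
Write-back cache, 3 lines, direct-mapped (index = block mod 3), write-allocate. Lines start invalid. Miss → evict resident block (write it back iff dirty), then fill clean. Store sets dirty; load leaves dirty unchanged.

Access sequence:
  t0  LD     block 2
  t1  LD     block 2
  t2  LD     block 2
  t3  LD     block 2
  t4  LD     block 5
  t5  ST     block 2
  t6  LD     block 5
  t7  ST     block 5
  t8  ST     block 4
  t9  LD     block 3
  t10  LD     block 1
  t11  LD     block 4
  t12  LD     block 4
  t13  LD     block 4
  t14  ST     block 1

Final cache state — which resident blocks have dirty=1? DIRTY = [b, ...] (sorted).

0: R B2 -> L2 miss  d=-]
1: R B2 -> L2 hit  d=-]
2: R B2 -> L2 hit  d=-]
3: R B2 -> L2 hit  d=-]
4: R B5 -> L2 miss  d=-]
5: W B2 -> L2 miss  d=D]
6: R B5 -> L2 miss wb->B2  d=-]
7: W B5 -> L2 hit  d=D]
8: W B4 -> L1 miss  d=D]
9: R B3 -> L0 miss  d=-]
10: R B1 -> L1 miss wb->B4  d=-]
11: R B4 -> L1 miss  d=-]
12: R B4 -> L1 hit  d=-]
13: R B4 -> L1 hit  d=-]
14: W B1 -> L1 miss  d=D]

DIRTY = [1, 5]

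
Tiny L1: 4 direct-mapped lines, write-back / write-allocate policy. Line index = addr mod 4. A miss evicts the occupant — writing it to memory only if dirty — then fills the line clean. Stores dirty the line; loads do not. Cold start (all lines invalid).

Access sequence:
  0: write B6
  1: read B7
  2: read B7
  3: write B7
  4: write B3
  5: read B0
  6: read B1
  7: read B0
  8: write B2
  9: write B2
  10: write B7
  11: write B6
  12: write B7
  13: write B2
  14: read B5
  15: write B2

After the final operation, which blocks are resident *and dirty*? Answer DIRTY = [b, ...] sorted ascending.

0: W B6 -> L2 miss  d=D]
1: R B7 -> L3 miss  d=-]
2: R B7 -> L3 hit  d=-]
3: W B7 -> L3 hit  d=D]
4: W B3 -> L3 miss wb->B7  d=D]
5: R B0 -> L0 miss  d=-]
6: R B1 -> L1 miss  d=-]
7: R B0 -> L0 hit  d=-]
8: W B2 -> L2 miss wb->B6  d=D]
9: W B2 -> L2 hit  d=D]
10: W B7 -> L3 miss wb->B3  d=D]
11: W B6 -> L2 miss wb->B2  d=D]
12: W B7 -> L3 hit  d=D]
13: W B2 -> L2 miss wb->B6  d=D]
14: R B5 -> L1 miss  d=-]
15: W B2 -> L2 hit  d=D]

DIRTY = [2, 7]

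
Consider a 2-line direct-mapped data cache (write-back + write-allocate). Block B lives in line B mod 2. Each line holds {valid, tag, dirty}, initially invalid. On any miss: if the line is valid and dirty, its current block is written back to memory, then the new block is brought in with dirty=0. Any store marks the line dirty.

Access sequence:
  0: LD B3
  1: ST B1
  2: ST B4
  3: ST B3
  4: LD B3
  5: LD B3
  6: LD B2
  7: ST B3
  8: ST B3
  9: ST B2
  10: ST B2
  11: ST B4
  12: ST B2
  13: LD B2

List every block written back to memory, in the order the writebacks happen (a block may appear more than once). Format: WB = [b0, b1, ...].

  0 | R B3 → L1 miss [-]
  1 | W B1 → L1 miss [D]
  2 | W B4 → L0 miss [D]
  3 | W B3 → L1 miss wb→B1 [D]
  4 | R B3 → L1 hit [D]
  5 | R B3 → L1 hit [D]
  6 | R B2 → L0 miss wb→B4 [-]
  7 | W B3 → L1 hit [D]
  8 | W B3 → L1 hit [D]
  9 | W B2 → L0 hit [D]
  10 | W B2 → L0 hit [D]
  11 | W B4 → L0 miss wb→B2 [D]
  12 | W B2 → L0 miss wb→B4 [D]
  13 | R B2 → L0 hit [D]

WB = [1, 4, 2, 4]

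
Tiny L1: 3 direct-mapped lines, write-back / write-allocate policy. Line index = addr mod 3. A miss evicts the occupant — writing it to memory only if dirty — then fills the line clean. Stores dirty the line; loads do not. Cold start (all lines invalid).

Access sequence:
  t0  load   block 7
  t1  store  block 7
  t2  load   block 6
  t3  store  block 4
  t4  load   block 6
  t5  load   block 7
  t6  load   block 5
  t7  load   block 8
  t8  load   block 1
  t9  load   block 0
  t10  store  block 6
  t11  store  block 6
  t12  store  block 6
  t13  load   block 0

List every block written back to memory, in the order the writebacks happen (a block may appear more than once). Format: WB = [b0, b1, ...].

WB = [7, 4, 6]

  0 | R B7 → L1 miss [-]
  1 | W B7 → L1 hit [D]
  2 | R B6 → L0 miss [-]
  3 | W B4 → L1 miss wb→B7 [D]
  4 | R B6 → L0 hit [-]
  5 | R B7 → L1 miss wb→B4 [-]
  6 | R B5 → L2 miss [-]
  7 | R B8 → L2 miss [-]
  8 | R B1 → L1 miss [-]
  9 | R B0 → L0 miss [-]
  10 | W B6 → L0 miss [D]
  11 | W B6 → L0 hit [D]
  12 | W B6 → L0 hit [D]
  13 | R B0 → L0 miss wb→B6 [-]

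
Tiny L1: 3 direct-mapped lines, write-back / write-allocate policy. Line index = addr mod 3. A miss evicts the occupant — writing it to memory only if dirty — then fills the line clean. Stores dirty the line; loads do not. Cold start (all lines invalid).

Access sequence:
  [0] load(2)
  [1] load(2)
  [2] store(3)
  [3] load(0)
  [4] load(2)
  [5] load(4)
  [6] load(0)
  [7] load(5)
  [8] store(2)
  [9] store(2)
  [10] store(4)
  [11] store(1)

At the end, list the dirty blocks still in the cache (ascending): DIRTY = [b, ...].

  0 | R B2 → L2 miss [-]
  1 | R B2 → L2 hit [-]
  2 | W B3 → L0 miss [D]
  3 | R B0 → L0 miss wb→B3 [-]
  4 | R B2 → L2 hit [-]
  5 | R B4 → L1 miss [-]
  6 | R B0 → L0 hit [-]
  7 | R B5 → L2 miss [-]
  8 | W B2 → L2 miss [D]
  9 | W B2 → L2 hit [D]
  10 | W B4 → L1 hit [D]
  11 | W B1 → L1 miss wb→B4 [D]

DIRTY = [1, 2]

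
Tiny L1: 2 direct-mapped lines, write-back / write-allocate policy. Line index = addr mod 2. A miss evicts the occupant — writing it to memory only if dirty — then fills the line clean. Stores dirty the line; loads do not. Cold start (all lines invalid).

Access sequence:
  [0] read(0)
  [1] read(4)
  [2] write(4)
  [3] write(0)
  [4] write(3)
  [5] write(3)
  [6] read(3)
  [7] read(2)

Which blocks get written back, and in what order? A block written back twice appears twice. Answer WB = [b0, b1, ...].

0: R B0 -> L0 miss  d=-]
1: R B4 -> L0 miss  d=-]
2: W B4 -> L0 hit  d=D]
3: W B0 -> L0 miss wb->B4  d=D]
4: W B3 -> L1 miss  d=D]
5: W B3 -> L1 hit  d=D]
6: R B3 -> L1 hit  d=D]
7: R B2 -> L0 miss wb->B0  d=-]

WB = [4, 0]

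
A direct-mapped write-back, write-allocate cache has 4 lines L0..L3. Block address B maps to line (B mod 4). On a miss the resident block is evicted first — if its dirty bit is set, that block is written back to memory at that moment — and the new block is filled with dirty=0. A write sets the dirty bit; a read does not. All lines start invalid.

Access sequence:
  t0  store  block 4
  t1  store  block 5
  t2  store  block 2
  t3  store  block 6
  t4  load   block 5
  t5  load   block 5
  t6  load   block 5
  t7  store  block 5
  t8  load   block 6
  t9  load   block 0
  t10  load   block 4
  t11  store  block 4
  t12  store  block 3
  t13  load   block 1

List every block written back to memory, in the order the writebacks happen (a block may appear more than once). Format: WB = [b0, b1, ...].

WB = [2, 4, 5]

0: W B4 → L0 miss [D]
1: W B5 → L1 miss [D]
2: W B2 → L2 miss [D]
3: W B6 → L2 miss wb→B2 [D]
4: R B5 → L1 hit [D]
5: R B5 → L1 hit [D]
6: R B5 → L1 hit [D]
7: W B5 → L1 hit [D]
8: R B6 → L2 hit [D]
9: R B0 → L0 miss wb→B4 [-]
10: R B4 → L0 miss [-]
11: W B4 → L0 hit [D]
12: W B3 → L3 miss [D]
13: R B1 → L1 miss wb→B5 [-]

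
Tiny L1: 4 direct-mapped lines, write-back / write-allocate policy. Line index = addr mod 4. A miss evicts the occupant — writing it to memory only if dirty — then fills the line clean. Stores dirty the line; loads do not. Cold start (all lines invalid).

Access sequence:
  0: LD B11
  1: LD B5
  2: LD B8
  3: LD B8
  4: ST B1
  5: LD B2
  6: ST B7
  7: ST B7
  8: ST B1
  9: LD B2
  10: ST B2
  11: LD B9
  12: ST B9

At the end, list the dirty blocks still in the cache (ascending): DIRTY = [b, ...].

DIRTY = [2, 7, 9]

0: R B11 → L3 miss [-]
1: R B5 → L1 miss [-]
2: R B8 → L0 miss [-]
3: R B8 → L0 hit [-]
4: W B1 → L1 miss [D]
5: R B2 → L2 miss [-]
6: W B7 → L3 miss [D]
7: W B7 → L3 hit [D]
8: W B1 → L1 hit [D]
9: R B2 → L2 hit [-]
10: W B2 → L2 hit [D]
11: R B9 → L1 miss wb→B1 [-]
12: W B9 → L1 hit [D]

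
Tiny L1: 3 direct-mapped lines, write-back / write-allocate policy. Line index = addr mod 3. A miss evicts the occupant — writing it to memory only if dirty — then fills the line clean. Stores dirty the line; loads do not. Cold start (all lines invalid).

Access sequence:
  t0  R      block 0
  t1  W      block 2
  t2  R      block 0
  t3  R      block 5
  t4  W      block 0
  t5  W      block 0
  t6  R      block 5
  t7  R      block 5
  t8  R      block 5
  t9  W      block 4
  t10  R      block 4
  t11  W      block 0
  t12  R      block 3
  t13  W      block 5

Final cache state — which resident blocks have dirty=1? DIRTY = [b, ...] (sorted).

DIRTY = [4, 5]

0: R B0 → L0 miss [-]
1: W B2 → L2 miss [D]
2: R B0 → L0 hit [-]
3: R B5 → L2 miss wb→B2 [-]
4: W B0 → L0 hit [D]
5: W B0 → L0 hit [D]
6: R B5 → L2 hit [-]
7: R B5 → L2 hit [-]
8: R B5 → L2 hit [-]
9: W B4 → L1 miss [D]
10: R B4 → L1 hit [D]
11: W B0 → L0 hit [D]
12: R B3 → L0 miss wb→B0 [-]
13: W B5 → L2 hit [D]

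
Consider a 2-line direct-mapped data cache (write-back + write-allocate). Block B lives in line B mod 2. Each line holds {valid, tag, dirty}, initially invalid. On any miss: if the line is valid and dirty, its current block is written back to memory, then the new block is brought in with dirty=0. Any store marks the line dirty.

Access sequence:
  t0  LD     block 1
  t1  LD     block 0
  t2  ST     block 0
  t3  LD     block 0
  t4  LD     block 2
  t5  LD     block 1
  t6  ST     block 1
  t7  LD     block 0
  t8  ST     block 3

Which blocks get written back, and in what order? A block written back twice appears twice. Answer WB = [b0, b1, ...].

0: R B1 -> L1 miss  d=-]
1: R B0 -> L0 miss  d=-]
2: W B0 -> L0 hit  d=D]
3: R B0 -> L0 hit  d=D]
4: R B2 -> L0 miss wb->B0  d=-]
5: R B1 -> L1 hit  d=-]
6: W B1 -> L1 hit  d=D]
7: R B0 -> L0 miss  d=-]
8: W B3 -> L1 miss wb->B1  d=D]

WB = [0, 1]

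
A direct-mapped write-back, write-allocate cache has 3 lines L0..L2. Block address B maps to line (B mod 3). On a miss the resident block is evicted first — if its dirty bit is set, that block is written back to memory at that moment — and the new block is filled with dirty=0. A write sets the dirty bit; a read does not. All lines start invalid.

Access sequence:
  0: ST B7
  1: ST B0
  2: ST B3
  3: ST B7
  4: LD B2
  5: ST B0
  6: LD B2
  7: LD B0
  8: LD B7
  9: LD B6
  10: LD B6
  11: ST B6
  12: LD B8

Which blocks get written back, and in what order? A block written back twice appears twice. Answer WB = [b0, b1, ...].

WB = [0, 3, 0]

0: W B7 -> L1 miss  d=D]
1: W B0 -> L0 miss  d=D]
2: W B3 -> L0 miss wb->B0  d=D]
3: W B7 -> L1 hit  d=D]
4: R B2 -> L2 miss  d=-]
5: W B0 -> L0 miss wb->B3  d=D]
6: R B2 -> L2 hit  d=-]
7: R B0 -> L0 hit  d=D]
8: R B7 -> L1 hit  d=D]
9: R B6 -> L0 miss wb->B0  d=-]
10: R B6 -> L0 hit  d=-]
11: W B6 -> L0 hit  d=D]
12: R B8 -> L2 miss  d=-]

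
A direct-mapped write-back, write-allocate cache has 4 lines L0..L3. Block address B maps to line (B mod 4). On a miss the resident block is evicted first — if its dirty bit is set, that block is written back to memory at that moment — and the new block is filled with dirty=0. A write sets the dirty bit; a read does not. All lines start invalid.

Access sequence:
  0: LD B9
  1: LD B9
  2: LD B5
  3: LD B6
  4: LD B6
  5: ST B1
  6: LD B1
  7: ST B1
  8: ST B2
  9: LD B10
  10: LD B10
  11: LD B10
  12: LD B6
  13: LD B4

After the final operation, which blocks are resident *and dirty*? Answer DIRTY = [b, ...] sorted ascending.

  0 | R B9 → L1 miss [-]
  1 | R B9 → L1 hit [-]
  2 | R B5 → L1 miss [-]
  3 | R B6 → L2 miss [-]
  4 | R B6 → L2 hit [-]
  5 | W B1 → L1 miss [D]
  6 | R B1 → L1 hit [D]
  7 | W B1 → L1 hit [D]
  8 | W B2 → L2 miss [D]
  9 | R B10 → L2 miss wb→B2 [-]
  10 | R B10 → L2 hit [-]
  11 | R B10 → L2 hit [-]
  12 | R B6 → L2 miss [-]
  13 | R B4 → L0 miss [-]

DIRTY = [1]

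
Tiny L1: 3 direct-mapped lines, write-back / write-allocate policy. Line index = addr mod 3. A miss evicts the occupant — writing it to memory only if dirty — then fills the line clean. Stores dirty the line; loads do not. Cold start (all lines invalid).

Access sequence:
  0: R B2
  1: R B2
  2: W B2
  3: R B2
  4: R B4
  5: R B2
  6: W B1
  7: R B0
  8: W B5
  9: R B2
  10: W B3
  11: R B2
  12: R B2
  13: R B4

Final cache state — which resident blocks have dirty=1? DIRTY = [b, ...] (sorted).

DIRTY = [3]

0: R B2 -> L2 miss  d=-]
1: R B2 -> L2 hit  d=-]
2: W B2 -> L2 hit  d=D]
3: R B2 -> L2 hit  d=D]
4: R B4 -> L1 miss  d=-]
5: R B2 -> L2 hit  d=D]
6: W B1 -> L1 miss  d=D]
7: R B0 -> L0 miss  d=-]
8: W B5 -> L2 miss wb->B2  d=D]
9: R B2 -> L2 miss wb->B5  d=-]
10: W B3 -> L0 miss  d=D]
11: R B2 -> L2 hit  d=-]
12: R B2 -> L2 hit  d=-]
13: R B4 -> L1 miss wb->B1  d=-]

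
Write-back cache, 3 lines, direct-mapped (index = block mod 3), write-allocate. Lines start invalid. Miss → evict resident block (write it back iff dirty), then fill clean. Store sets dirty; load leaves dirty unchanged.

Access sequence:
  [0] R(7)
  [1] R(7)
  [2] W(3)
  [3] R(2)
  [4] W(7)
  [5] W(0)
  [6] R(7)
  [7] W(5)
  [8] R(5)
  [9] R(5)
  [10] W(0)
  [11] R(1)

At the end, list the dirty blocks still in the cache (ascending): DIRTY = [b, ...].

DIRTY = [0, 5]

0: R B7 -> L1 miss  d=-]
1: R B7 -> L1 hit  d=-]
2: W B3 -> L0 miss  d=D]
3: R B2 -> L2 miss  d=-]
4: W B7 -> L1 hit  d=D]
5: W B0 -> L0 miss wb->B3  d=D]
6: R B7 -> L1 hit  d=D]
7: W B5 -> L2 miss  d=D]
8: R B5 -> L2 hit  d=D]
9: R B5 -> L2 hit  d=D]
10: W B0 -> L0 hit  d=D]
11: R B1 -> L1 miss wb->B7  d=-]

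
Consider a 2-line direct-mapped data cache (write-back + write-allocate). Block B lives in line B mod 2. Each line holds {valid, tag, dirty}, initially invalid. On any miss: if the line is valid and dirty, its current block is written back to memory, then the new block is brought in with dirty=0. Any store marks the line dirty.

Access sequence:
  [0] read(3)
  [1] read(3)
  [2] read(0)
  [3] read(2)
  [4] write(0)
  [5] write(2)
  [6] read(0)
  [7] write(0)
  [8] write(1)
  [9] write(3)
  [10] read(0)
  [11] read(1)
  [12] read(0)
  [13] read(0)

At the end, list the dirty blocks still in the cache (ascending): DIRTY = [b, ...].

DIRTY = [0]

0: R B3 -> L1 miss  d=-]
1: R B3 -> L1 hit  d=-]
2: R B0 -> L0 miss  d=-]
3: R B2 -> L0 miss  d=-]
4: W B0 -> L0 miss  d=D]
5: W B2 -> L0 miss wb->B0  d=D]
6: R B0 -> L0 miss wb->B2  d=-]
7: W B0 -> L0 hit  d=D]
8: W B1 -> L1 miss  d=D]
9: W B3 -> L1 miss wb->B1  d=D]
10: R B0 -> L0 hit  d=D]
11: R B1 -> L1 miss wb->B3  d=-]
12: R B0 -> L0 hit  d=D]
13: R B0 -> L0 hit  d=D]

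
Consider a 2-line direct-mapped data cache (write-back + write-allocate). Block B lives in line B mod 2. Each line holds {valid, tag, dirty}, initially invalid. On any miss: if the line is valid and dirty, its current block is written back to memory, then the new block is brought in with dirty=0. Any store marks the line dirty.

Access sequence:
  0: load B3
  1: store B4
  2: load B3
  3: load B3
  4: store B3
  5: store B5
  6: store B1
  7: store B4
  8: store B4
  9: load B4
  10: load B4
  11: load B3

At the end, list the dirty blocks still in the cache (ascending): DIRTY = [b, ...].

DIRTY = [4]

  0 | R B3 → L1 miss [-]
  1 | W B4 → L0 miss [D]
  2 | R B3 → L1 hit [-]
  3 | R B3 → L1 hit [-]
  4 | W B3 → L1 hit [D]
  5 | W B5 → L1 miss wb→B3 [D]
  6 | W B1 → L1 miss wb→B5 [D]
  7 | W B4 → L0 hit [D]
  8 | W B4 → L0 hit [D]
  9 | R B4 → L0 hit [D]
  10 | R B4 → L0 hit [D]
  11 | R B3 → L1 miss wb→B1 [-]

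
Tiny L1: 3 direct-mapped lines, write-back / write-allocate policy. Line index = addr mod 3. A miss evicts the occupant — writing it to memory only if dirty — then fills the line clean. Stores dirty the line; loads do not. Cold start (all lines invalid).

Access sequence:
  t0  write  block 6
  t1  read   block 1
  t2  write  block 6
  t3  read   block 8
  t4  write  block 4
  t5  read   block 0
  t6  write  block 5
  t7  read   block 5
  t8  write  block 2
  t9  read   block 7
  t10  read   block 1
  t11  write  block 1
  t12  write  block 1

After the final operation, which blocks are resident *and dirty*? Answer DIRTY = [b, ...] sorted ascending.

DIRTY = [1, 2]

0: W B6 → L0 miss [D]
1: R B1 → L1 miss [-]
2: W B6 → L0 hit [D]
3: R B8 → L2 miss [-]
4: W B4 → L1 miss [D]
5: R B0 → L0 miss wb→B6 [-]
6: W B5 → L2 miss [D]
7: R B5 → L2 hit [D]
8: W B2 → L2 miss wb→B5 [D]
9: R B7 → L1 miss wb→B4 [-]
10: R B1 → L1 miss [-]
11: W B1 → L1 hit [D]
12: W B1 → L1 hit [D]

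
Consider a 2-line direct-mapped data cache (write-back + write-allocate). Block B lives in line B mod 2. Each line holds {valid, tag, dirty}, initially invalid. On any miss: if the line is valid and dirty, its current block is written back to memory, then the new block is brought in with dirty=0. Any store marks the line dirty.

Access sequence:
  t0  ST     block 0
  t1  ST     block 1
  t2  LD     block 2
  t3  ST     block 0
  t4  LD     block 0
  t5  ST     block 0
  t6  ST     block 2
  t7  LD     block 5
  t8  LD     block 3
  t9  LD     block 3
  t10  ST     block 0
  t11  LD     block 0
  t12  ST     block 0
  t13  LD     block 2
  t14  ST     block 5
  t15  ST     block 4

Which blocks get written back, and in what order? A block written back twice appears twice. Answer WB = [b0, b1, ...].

WB = [0, 0, 1, 2, 0]

0: W B0 → L0 miss [D]
1: W B1 → L1 miss [D]
2: R B2 → L0 miss wb→B0 [-]
3: W B0 → L0 miss [D]
4: R B0 → L0 hit [D]
5: W B0 → L0 hit [D]
6: W B2 → L0 miss wb→B0 [D]
7: R B5 → L1 miss wb→B1 [-]
8: R B3 → L1 miss [-]
9: R B3 → L1 hit [-]
10: W B0 → L0 miss wb→B2 [D]
11: R B0 → L0 hit [D]
12: W B0 → L0 hit [D]
13: R B2 → L0 miss wb→B0 [-]
14: W B5 → L1 miss [D]
15: W B4 → L0 miss [D]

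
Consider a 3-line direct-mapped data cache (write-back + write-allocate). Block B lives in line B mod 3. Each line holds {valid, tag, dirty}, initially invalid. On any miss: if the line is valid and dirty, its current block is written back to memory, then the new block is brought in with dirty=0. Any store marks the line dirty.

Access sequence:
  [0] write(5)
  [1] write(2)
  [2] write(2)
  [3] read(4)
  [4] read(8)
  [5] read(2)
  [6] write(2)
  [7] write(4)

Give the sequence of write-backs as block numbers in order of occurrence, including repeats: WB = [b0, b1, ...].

WB = [5, 2]

0: W B5 -> L2 miss  d=D]
1: W B2 -> L2 miss wb->B5  d=D]
2: W B2 -> L2 hit  d=D]
3: R B4 -> L1 miss  d=-]
4: R B8 -> L2 miss wb->B2  d=-]
5: R B2 -> L2 miss  d=-]
6: W B2 -> L2 hit  d=D]
7: W B4 -> L1 hit  d=D]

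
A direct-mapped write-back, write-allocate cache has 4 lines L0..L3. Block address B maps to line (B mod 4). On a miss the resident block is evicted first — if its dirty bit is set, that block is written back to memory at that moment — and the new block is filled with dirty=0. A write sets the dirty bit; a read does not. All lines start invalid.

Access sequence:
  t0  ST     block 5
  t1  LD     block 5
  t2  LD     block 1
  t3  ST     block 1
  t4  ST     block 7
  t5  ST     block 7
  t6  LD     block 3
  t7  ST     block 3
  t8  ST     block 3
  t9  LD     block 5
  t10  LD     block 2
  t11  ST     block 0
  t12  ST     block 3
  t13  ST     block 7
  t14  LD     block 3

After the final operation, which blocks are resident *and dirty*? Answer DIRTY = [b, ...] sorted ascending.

DIRTY = [0]

0: W B5 → L1 miss [D]
1: R B5 → L1 hit [D]
2: R B1 → L1 miss wb→B5 [-]
3: W B1 → L1 hit [D]
4: W B7 → L3 miss [D]
5: W B7 → L3 hit [D]
6: R B3 → L3 miss wb→B7 [-]
7: W B3 → L3 hit [D]
8: W B3 → L3 hit [D]
9: R B5 → L1 miss wb→B1 [-]
10: R B2 → L2 miss [-]
11: W B0 → L0 miss [D]
12: W B3 → L3 hit [D]
13: W B7 → L3 miss wb→B3 [D]
14: R B3 → L3 miss wb→B7 [-]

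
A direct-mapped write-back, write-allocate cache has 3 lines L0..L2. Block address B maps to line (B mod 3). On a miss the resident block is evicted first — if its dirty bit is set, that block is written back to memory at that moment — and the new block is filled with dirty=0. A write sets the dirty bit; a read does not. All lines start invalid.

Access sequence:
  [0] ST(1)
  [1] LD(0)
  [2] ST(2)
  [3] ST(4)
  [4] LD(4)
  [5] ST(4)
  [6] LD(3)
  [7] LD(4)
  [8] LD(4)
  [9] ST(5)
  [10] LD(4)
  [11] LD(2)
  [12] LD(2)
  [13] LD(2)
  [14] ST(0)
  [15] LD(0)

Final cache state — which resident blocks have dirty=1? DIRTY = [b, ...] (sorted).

  0 | W B1 → L1 miss [D]
  1 | R B0 → L0 miss [-]
  2 | W B2 → L2 miss [D]
  3 | W B4 → L1 miss wb→B1 [D]
  4 | R B4 → L1 hit [D]
  5 | W B4 → L1 hit [D]
  6 | R B3 → L0 miss [-]
  7 | R B4 → L1 hit [D]
  8 | R B4 → L1 hit [D]
  9 | W B5 → L2 miss wb→B2 [D]
  10 | R B4 → L1 hit [D]
  11 | R B2 → L2 miss wb→B5 [-]
  12 | R B2 → L2 hit [-]
  13 | R B2 → L2 hit [-]
  14 | W B0 → L0 miss [D]
  15 | R B0 → L0 hit [D]

DIRTY = [0, 4]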